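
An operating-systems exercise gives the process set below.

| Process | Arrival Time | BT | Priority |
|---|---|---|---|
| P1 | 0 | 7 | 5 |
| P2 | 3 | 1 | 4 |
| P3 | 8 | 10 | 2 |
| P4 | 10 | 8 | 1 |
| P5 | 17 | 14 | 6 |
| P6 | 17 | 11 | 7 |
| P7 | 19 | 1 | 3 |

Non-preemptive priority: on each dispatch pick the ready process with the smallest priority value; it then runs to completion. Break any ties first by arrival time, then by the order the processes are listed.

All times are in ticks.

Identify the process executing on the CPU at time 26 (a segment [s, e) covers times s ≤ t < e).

P7

Gantt: | P1 0-7 | P2 7-8 | P3 8-18 | P4 18-26 | P7 26-27 | P5 27-41 | P6 41-52 |
Completion: P1=7  P2=8  P3=18  P4=26  P5=41  P6=52  P7=27
Turnaround (C−A): P1=7  P2=5  P3=10  P4=16  P5=24  P6=35  P7=8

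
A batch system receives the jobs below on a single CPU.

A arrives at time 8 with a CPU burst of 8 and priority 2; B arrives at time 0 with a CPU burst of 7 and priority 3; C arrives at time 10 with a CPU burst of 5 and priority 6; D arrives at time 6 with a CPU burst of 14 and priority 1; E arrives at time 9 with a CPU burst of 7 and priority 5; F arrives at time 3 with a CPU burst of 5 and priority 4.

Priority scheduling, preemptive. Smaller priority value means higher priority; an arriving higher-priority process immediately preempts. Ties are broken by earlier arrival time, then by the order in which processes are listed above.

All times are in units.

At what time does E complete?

Timeline: | B 0-6 | D 6-20 | A 20-28 | B 28-29 | F 29-34 | E 34-41 | C 41-46 |
Completion: A=28  B=29  C=46  D=20  E=41  F=34
Turnaround (C−A): A=20  B=29  C=36  D=14  E=32  F=31

41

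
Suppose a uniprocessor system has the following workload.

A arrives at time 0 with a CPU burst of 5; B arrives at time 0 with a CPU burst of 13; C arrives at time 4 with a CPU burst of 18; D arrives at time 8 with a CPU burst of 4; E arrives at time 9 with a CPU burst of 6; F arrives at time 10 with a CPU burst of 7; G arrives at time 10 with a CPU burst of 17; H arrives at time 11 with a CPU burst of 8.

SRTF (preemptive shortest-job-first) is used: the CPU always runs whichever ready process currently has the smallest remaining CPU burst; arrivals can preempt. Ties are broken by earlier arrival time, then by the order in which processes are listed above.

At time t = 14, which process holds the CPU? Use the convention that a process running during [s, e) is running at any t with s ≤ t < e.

Gantt: | A 0-5 | B 5-8 | D 8-12 | E 12-18 | F 18-25 | H 25-33 | B 33-43 | G 43-60 | C 60-78 |
Completion: A=5  B=43  C=78  D=12  E=18  F=25  G=60  H=33

E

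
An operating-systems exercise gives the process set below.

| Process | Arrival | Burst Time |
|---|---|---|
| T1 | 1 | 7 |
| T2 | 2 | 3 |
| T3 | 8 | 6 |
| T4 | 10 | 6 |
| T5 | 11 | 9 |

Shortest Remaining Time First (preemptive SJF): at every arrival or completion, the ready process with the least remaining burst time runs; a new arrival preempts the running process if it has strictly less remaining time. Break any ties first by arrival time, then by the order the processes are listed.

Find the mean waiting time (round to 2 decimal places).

Timeline: | idle 0-1 | T1 1-2 | T2 2-5 | T1 5-11 | T3 11-17 | T4 17-23 | T5 23-32 |
Completion: T1=11  T2=5  T3=17  T4=23  T5=32
Waiting times: T1=3, T2=0, T3=3, T4=7, T5=12
Average waiting = (3+0+3+7+12) / 5 = 25/5 = 5.00

5.00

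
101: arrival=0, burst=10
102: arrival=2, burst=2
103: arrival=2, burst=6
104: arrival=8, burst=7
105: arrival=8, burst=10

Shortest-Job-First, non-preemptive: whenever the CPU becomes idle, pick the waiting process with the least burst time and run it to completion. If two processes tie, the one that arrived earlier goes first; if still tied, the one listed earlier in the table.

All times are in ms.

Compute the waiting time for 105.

Gantt: | 101 0-10 | 102 10-12 | 103 12-18 | 104 18-25 | 105 25-35 |
Completion: 101=10  102=12  103=18  104=25  105=35
Turnaround (C−A): 101=10  102=10  103=16  104=17  105=27
Waiting(105) = turnaround − burst = 27 − 10 = 17

17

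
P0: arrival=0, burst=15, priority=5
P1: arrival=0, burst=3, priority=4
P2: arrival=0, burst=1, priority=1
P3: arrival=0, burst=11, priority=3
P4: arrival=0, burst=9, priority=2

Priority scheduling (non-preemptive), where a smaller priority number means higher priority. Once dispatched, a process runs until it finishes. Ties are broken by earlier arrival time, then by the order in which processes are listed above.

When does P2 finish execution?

1

Schedule: | P2 0-1 | P4 1-10 | P3 10-21 | P1 21-24 | P0 24-39 |
Completion: P0=39  P1=24  P2=1  P3=21  P4=10
Turnaround (C−A): P0=39  P1=24  P2=1  P3=21  P4=10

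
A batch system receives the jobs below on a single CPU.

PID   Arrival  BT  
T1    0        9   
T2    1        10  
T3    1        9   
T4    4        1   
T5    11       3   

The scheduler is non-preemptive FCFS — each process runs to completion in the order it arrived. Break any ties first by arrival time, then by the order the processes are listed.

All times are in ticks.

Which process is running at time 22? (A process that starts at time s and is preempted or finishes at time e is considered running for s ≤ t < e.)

Schedule: | T1 0-9 | T2 9-19 | T3 19-28 | T4 28-29 | T5 29-32 |
Completion: T1=9  T2=19  T3=28  T4=29  T5=32
Turnaround (C−A): T1=9  T2=18  T3=27  T4=25  T5=21

T3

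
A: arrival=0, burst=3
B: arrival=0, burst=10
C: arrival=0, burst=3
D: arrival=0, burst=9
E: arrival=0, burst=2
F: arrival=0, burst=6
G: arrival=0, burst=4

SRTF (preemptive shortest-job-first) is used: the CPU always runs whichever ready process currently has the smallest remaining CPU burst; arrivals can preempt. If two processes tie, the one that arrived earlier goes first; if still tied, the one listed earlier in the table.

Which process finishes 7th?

B

Gantt: | E 0-2 | A 2-5 | C 5-8 | G 8-12 | F 12-18 | D 18-27 | B 27-37 |
Completion: A=5  B=37  C=8  D=27  E=2  F=18  G=12
Turnaround (C−A): A=5  B=37  C=8  D=27  E=2  F=18  G=12
Finish order: E → A → C → G → F → D → B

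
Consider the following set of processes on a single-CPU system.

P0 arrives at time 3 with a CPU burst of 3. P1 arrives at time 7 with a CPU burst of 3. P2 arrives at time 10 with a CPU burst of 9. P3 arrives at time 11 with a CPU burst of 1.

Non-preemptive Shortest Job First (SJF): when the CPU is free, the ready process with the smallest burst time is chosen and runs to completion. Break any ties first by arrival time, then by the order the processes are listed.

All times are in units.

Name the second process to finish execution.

P1

Gantt: | idle 0-3 | P0 3-6 | idle 6-7 | P1 7-10 | P2 10-19 | P3 19-20 |
Completion: P0=6  P1=10  P2=19  P3=20
Turnaround (C−A): P0=3  P1=3  P2=9  P3=9
Finish order: P0 → P1 → P2 → P3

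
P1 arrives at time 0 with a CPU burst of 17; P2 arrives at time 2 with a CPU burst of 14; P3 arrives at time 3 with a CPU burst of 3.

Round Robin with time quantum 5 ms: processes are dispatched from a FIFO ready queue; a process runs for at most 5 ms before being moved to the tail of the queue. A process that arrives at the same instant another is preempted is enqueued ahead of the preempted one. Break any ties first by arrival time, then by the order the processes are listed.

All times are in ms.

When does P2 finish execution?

Gantt: | P1 0-5 | P2 5-10 | P3 10-13 | P1 13-18 | P2 18-23 | P1 23-28 | P2 28-32 | P1 32-34 |
Completion: P1=34  P2=32  P3=13
Turnaround (C−A): P1=34  P2=30  P3=10

32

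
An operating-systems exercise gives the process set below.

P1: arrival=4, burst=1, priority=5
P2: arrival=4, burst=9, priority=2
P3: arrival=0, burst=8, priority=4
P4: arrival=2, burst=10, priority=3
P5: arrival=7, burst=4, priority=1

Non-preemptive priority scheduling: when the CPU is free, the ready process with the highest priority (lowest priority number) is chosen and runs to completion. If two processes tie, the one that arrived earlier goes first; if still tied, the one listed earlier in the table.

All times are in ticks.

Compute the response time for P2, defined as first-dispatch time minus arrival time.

8

Schedule: | P3 0-8 | P5 8-12 | P2 12-21 | P4 21-31 | P1 31-32 |
Completion: P1=32  P2=21  P3=8  P4=31  P5=12
Turnaround (C−A): P1=28  P2=17  P3=8  P4=29  P5=5
Response(P2) = first start − arrival = 12 − 4 = 8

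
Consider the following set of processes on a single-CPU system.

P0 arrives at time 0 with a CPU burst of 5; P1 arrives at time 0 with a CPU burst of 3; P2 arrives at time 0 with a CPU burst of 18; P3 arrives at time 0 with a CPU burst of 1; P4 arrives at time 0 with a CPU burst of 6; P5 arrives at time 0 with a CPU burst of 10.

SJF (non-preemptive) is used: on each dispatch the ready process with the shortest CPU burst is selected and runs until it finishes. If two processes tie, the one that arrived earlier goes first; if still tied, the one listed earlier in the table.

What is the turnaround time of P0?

9

Timeline: | P3 0-1 | P1 1-4 | P0 4-9 | P4 9-15 | P5 15-25 | P2 25-43 |
Completion: P0=9  P1=4  P2=43  P3=1  P4=15  P5=25
Turnaround (C−A): P0=9  P1=4  P2=43  P3=1  P4=15  P5=25
Turnaround(P0) = completion − arrival = 9 − 0 = 9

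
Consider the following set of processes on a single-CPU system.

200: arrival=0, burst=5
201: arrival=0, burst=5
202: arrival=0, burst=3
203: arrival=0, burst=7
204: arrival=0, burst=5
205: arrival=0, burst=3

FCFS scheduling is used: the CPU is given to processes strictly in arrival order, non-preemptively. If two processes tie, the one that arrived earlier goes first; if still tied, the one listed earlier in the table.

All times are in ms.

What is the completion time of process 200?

Gantt: | 200 0-5 | 201 5-10 | 202 10-13 | 203 13-20 | 204 20-25 | 205 25-28 |
Completion: 200=5  201=10  202=13  203=20  204=25  205=28
Turnaround (C−A): 200=5  201=10  202=13  203=20  204=25  205=28

5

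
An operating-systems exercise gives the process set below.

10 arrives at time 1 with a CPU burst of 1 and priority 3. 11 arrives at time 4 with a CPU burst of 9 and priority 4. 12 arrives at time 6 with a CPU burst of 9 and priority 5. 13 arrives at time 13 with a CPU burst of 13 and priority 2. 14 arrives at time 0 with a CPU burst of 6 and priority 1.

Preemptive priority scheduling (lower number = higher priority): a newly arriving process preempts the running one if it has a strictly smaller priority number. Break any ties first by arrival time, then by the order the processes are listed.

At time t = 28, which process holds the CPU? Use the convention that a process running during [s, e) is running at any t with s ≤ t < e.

11

Gantt: | 14 0-6 | 10 6-7 | 11 7-13 | 13 13-26 | 11 26-29 | 12 29-38 |
Completion: 10=7  11=29  12=38  13=26  14=6
Turnaround (C−A): 10=6  11=25  12=32  13=13  14=6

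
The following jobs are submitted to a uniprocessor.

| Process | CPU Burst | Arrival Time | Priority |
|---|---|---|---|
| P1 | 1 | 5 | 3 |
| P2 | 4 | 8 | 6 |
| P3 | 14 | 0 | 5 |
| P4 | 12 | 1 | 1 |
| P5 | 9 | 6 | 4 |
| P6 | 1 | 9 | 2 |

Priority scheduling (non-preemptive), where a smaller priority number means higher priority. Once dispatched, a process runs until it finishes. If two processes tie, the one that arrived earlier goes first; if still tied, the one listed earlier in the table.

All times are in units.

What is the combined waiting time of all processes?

103

Schedule: | P3 0-14 | P4 14-26 | P6 26-27 | P1 27-28 | P5 28-37 | P2 37-41 |
Completion: P1=28  P2=41  P3=14  P4=26  P5=37  P6=27
Waiting = turnaround − burst: P1=22, P2=29, P3=0, P4=13, P5=22, P6=17
Total waiting = 22 + 29 + 0 + 13 + 22 + 17 = 103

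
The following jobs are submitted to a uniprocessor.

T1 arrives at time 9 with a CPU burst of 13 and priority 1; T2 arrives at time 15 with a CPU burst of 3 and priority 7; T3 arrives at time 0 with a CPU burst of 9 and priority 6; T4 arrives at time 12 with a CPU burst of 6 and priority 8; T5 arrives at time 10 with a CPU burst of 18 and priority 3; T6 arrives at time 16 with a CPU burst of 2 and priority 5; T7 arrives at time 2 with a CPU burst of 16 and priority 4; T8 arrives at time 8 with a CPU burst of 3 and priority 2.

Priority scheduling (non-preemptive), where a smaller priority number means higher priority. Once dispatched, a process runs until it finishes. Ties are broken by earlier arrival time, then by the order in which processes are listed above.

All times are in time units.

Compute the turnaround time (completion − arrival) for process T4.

Timeline: | T3 0-9 | T1 9-22 | T8 22-25 | T5 25-43 | T7 43-59 | T6 59-61 | T2 61-64 | T4 64-70 |
Completion: T1=22  T2=64  T3=9  T4=70  T5=43  T6=61  T7=59  T8=25
Turnaround(T4) = completion − arrival = 70 − 12 = 58

58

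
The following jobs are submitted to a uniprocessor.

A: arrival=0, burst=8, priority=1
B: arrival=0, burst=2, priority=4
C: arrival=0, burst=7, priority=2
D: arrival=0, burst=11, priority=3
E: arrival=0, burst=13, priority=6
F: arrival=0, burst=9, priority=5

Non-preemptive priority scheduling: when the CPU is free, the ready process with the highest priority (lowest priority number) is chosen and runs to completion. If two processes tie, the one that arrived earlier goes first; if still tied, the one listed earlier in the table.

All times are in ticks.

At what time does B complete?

28

Gantt: | A 0-8 | C 8-15 | D 15-26 | B 26-28 | F 28-37 | E 37-50 |
Completion: A=8  B=28  C=15  D=26  E=50  F=37
Turnaround (C−A): A=8  B=28  C=15  D=26  E=50  F=37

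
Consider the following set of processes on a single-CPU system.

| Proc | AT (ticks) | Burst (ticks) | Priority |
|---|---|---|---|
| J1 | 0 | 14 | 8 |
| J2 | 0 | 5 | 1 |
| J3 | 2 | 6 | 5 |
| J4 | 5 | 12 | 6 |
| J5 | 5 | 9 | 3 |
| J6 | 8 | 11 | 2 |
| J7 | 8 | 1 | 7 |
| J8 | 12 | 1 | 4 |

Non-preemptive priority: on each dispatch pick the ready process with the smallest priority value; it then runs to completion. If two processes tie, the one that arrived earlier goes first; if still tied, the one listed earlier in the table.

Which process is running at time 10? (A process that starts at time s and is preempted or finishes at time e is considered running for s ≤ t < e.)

J5

Timeline: | J2 0-5 | J5 5-14 | J6 14-25 | J8 25-26 | J3 26-32 | J4 32-44 | J7 44-45 | J1 45-59 |
Completion: J1=59  J2=5  J3=32  J4=44  J5=14  J6=25  J7=45  J8=26
Turnaround (C−A): J1=59  J2=5  J3=30  J4=39  J5=9  J6=17  J7=37  J8=14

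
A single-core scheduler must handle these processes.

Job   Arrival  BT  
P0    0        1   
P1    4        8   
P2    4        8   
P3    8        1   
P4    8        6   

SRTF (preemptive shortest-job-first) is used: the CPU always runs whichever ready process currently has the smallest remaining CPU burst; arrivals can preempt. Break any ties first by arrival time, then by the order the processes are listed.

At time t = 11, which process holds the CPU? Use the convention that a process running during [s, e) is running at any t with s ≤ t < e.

Gantt: | P0 0-1 | idle 1-4 | P1 4-8 | P3 8-9 | P1 9-13 | P4 13-19 | P2 19-27 |
Completion: P0=1  P1=13  P2=27  P3=9  P4=19
Turnaround (C−A): P0=1  P1=9  P2=23  P3=1  P4=11

P1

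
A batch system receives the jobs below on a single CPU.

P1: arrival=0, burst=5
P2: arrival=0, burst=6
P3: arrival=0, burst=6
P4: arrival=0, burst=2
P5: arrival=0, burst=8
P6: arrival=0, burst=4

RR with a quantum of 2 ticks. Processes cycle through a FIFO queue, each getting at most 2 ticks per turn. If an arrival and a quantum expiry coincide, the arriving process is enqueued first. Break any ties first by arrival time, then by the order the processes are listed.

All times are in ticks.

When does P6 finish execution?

Timeline: | P1 0-2 | P2 2-4 | P3 4-6 | P4 6-8 | P5 8-10 | P6 10-12 | P1 12-14 | P2 14-16 | P3 16-18 | P5 18-20 | P6 20-22 | P1 22-23 | P2 23-25 | P3 25-27 | P5 27-31 |
Completion: P1=23  P2=25  P3=27  P4=8  P5=31  P6=22
Turnaround (C−A): P1=23  P2=25  P3=27  P4=8  P5=31  P6=22

22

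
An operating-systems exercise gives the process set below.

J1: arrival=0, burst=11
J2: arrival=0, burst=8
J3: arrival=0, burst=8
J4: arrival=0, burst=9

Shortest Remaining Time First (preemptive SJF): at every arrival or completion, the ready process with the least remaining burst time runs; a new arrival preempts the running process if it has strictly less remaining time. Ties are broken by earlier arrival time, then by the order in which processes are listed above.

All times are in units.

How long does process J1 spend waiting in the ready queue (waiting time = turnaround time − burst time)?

25

Gantt: | J2 0-8 | J3 8-16 | J4 16-25 | J1 25-36 |
Completion: J1=36  J2=8  J3=16  J4=25
Waiting(J1) = turnaround − burst = 36 − 11 = 25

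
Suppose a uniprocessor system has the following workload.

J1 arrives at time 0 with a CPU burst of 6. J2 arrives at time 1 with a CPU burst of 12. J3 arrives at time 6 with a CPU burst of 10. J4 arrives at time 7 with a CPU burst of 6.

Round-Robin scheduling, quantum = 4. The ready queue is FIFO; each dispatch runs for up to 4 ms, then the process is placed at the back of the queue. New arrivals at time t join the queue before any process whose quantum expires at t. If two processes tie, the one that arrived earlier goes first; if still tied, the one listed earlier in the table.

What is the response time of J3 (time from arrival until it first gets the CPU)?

4

Timeline: | J1 0-4 | J2 4-8 | J1 8-10 | J3 10-14 | J4 14-18 | J2 18-22 | J3 22-26 | J4 26-28 | J2 28-32 | J3 32-34 |
Completion: J1=10  J2=32  J3=34  J4=28
Response(J3) = first start − arrival = 10 − 6 = 4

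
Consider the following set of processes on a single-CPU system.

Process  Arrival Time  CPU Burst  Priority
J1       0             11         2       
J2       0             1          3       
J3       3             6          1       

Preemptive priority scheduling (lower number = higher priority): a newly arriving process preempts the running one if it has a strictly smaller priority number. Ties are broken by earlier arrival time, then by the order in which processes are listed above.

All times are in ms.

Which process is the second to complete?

J1

Gantt: | J1 0-3 | J3 3-9 | J1 9-17 | J2 17-18 |
Completion: J1=17  J2=18  J3=9
Turnaround (C−A): J1=17  J2=18  J3=6
Finish order: J3 → J1 → J2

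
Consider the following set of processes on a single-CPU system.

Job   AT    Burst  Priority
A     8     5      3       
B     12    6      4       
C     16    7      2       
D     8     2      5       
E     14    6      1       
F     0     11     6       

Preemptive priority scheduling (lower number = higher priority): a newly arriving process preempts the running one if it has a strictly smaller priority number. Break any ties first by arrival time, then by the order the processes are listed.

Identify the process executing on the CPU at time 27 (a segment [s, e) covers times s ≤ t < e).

Timeline: | F 0-8 | A 8-13 | B 13-14 | E 14-20 | C 20-27 | B 27-32 | D 32-34 | F 34-37 |
Completion: A=13  B=32  C=27  D=34  E=20  F=37

B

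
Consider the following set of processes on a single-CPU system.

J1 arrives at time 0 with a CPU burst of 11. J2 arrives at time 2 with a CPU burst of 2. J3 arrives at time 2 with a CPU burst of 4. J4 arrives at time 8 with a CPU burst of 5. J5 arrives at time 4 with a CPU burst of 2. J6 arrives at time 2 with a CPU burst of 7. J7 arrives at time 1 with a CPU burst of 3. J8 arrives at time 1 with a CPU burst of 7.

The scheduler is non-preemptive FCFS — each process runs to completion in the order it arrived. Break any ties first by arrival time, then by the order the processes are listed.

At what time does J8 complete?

21

Gantt: | J1 0-11 | J7 11-14 | J8 14-21 | J2 21-23 | J3 23-27 | J6 27-34 | J5 34-36 | J4 36-41 |
Completion: J1=11  J2=23  J3=27  J4=41  J5=36  J6=34  J7=14  J8=21
Turnaround (C−A): J1=11  J2=21  J3=25  J4=33  J5=32  J6=32  J7=13  J8=20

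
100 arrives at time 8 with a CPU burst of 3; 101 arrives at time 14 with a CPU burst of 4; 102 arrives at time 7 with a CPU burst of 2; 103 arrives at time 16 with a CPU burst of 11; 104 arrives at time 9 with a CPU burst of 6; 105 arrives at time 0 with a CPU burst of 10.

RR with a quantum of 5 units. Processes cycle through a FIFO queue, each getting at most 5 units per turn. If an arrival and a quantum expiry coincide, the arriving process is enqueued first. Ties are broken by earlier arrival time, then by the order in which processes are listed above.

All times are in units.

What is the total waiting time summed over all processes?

37

Gantt: | 105 0-10 | 102 10-12 | 100 12-15 | 104 15-20 | 101 20-24 | 103 24-29 | 104 29-30 | 103 30-36 |
Completion: 100=15  101=24  102=12  103=36  104=30  105=10
Turnaround (C−A): 100=7  101=10  102=5  103=20  104=21  105=10
Waiting = turnaround − burst: 100=4, 101=6, 102=3, 103=9, 104=15, 105=0
Total waiting = 4 + 6 + 3 + 9 + 15 + 0 = 37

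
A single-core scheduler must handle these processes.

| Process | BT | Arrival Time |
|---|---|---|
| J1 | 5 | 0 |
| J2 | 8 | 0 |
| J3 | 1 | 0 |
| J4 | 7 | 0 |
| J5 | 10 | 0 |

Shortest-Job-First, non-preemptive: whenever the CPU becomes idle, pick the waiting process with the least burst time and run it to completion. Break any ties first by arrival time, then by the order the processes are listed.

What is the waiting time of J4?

6

Gantt: | J3 0-1 | J1 1-6 | J4 6-13 | J2 13-21 | J5 21-31 |
Completion: J1=6  J2=21  J3=1  J4=13  J5=31
Waiting(J4) = turnaround − burst = 13 − 7 = 6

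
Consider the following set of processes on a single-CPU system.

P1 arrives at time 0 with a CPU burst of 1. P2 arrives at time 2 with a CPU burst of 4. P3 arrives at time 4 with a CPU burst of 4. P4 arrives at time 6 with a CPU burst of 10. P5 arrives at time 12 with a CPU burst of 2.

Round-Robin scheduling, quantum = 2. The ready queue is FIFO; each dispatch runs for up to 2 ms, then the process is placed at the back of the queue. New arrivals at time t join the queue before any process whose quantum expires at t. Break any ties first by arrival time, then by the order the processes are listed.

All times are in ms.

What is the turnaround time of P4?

Gantt: | P1 0-1 | idle 1-2 | P2 2-4 | P3 4-6 | P2 6-8 | P4 8-10 | P3 10-12 | P4 12-14 | P5 14-16 | P4 16-22 |
Completion: P1=1  P2=8  P3=12  P4=22  P5=16
Turnaround(P4) = completion − arrival = 22 − 6 = 16

16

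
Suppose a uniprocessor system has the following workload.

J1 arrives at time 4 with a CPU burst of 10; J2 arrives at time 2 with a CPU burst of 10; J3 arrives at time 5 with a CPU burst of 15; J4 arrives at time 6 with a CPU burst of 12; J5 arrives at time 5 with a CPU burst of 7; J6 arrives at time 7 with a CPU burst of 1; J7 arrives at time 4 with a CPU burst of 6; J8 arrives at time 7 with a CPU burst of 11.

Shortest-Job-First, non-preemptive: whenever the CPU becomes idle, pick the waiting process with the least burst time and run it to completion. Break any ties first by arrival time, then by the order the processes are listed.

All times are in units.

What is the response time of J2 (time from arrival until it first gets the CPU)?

Gantt: | idle 0-2 | J2 2-12 | J6 12-13 | J7 13-19 | J5 19-26 | J1 26-36 | J8 36-47 | J4 47-59 | J3 59-74 |
Completion: J1=36  J2=12  J3=74  J4=59  J5=26  J6=13  J7=19  J8=47
Turnaround (C−A): J1=32  J2=10  J3=69  J4=53  J5=21  J6=6  J7=15  J8=40
Response(J2) = first start − arrival = 2 − 2 = 0

0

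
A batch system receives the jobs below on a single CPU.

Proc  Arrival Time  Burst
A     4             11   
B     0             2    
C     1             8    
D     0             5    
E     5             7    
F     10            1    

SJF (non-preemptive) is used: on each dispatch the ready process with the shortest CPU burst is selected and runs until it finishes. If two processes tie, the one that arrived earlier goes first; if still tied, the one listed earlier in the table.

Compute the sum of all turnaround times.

75

Gantt: | B 0-2 | D 2-7 | E 7-14 | F 14-15 | C 15-23 | A 23-34 |
Completion: A=34  B=2  C=23  D=7  E=14  F=15
Turnaround = completion − arrival: A=30, B=2, C=22, D=7, E=9, F=5
Total turnaround = 30 + 2 + 22 + 7 + 9 + 5 = 75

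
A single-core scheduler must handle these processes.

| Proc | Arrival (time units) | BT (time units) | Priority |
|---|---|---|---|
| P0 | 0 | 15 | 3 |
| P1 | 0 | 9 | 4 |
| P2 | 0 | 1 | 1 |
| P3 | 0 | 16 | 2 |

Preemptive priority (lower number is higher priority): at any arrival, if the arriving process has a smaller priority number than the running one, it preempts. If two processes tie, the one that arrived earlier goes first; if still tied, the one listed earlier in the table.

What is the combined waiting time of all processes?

50

Gantt: | P2 0-1 | P3 1-17 | P0 17-32 | P1 32-41 |
Completion: P0=32  P1=41  P2=1  P3=17
Waiting = turnaround − burst: P0=17, P1=32, P2=0, P3=1
Total waiting = 17 + 32 + 0 + 1 = 50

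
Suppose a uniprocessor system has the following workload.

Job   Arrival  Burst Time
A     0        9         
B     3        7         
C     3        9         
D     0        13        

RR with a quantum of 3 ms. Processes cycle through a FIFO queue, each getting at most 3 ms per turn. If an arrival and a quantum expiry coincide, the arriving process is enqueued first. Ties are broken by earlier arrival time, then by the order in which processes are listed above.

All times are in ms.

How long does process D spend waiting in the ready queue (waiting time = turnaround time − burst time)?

Schedule: | A 0-3 | D 3-6 | B 6-9 | C 9-12 | A 12-15 | D 15-18 | B 18-21 | C 21-24 | A 24-27 | D 27-30 | B 30-31 | C 31-34 | D 34-38 |
Completion: A=27  B=31  C=34  D=38
Turnaround (C−A): A=27  B=28  C=31  D=38
Waiting(D) = turnaround − burst = 38 − 13 = 25

25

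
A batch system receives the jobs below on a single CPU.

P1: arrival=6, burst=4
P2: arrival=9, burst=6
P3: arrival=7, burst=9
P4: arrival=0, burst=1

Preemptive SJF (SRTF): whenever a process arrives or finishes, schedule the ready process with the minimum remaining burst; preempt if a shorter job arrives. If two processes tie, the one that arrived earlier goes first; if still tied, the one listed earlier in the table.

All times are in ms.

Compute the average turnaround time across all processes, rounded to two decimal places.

Timeline: | P4 0-1 | idle 1-6 | P1 6-10 | P2 10-16 | P3 16-25 |
Completion: P1=10  P2=16  P3=25  P4=1
Turnaround (C−A): P1=4  P2=7  P3=18  P4=1
Turnaround times: P1=4, P2=7, P3=18, P4=1
Average turnaround = (4+7+18+1) / 4 = 30/4 = 7.50

7.50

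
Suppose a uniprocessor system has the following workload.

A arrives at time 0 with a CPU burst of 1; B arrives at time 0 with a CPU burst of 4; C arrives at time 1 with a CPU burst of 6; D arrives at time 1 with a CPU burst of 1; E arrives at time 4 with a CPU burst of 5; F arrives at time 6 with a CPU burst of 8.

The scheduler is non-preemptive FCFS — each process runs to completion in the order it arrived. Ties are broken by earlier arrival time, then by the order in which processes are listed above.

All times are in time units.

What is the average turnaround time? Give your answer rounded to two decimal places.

Timeline: | A 0-1 | B 1-5 | C 5-11 | D 11-12 | E 12-17 | F 17-25 |
Completion: A=1  B=5  C=11  D=12  E=17  F=25
Turnaround (C−A): A=1  B=5  C=10  D=11  E=13  F=19
Turnaround times: A=1, B=5, C=10, D=11, E=13, F=19
Average turnaround = (1+5+10+11+13+19) / 6 = 59/6 = 9.83

9.83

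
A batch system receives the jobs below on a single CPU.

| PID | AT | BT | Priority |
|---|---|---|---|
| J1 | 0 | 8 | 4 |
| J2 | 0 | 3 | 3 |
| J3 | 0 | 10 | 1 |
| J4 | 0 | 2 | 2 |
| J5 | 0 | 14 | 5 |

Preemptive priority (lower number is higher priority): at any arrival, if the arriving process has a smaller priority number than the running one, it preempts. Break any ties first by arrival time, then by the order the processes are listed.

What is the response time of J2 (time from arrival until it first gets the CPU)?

Gantt: | J3 0-10 | J4 10-12 | J2 12-15 | J1 15-23 | J5 23-37 |
Completion: J1=23  J2=15  J3=10  J4=12  J5=37
Response(J2) = first start − arrival = 12 − 0 = 12

12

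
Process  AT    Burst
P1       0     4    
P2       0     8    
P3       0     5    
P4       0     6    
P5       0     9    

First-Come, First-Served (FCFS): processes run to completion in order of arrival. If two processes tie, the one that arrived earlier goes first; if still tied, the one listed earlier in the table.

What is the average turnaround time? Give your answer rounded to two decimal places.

17.60

Gantt: | P1 0-4 | P2 4-12 | P3 12-17 | P4 17-23 | P5 23-32 |
Completion: P1=4  P2=12  P3=17  P4=23  P5=32
Turnaround (C−A): P1=4  P2=12  P3=17  P4=23  P5=32
Turnaround times: P1=4, P2=12, P3=17, P4=23, P5=32
Average turnaround = (4+12+17+23+32) / 5 = 88/5 = 17.60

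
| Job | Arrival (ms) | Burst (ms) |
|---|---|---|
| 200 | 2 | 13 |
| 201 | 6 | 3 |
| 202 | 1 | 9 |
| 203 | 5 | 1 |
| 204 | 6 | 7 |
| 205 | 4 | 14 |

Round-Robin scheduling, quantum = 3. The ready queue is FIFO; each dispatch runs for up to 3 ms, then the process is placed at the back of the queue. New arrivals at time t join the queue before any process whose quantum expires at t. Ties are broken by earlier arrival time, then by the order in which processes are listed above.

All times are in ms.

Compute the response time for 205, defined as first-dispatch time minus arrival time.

Gantt: | idle 0-1 | 202 1-4 | 200 4-7 | 205 7-10 | 202 10-13 | 203 13-14 | 201 14-17 | 204 17-20 | 200 20-23 | 205 23-26 | 202 26-29 | 204 29-32 | 200 32-35 | 205 35-38 | 204 38-39 | 200 39-42 | 205 42-45 | 200 45-46 | 205 46-48 |
Completion: 200=46  201=17  202=29  203=14  204=39  205=48
Turnaround (C−A): 200=44  201=11  202=28  203=9  204=33  205=44
Response(205) = first start − arrival = 7 − 4 = 3

3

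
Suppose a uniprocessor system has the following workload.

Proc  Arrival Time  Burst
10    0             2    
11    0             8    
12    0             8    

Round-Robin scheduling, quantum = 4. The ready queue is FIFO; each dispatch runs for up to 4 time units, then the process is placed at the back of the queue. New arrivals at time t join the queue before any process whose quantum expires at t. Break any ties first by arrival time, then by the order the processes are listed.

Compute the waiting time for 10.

0

Gantt: | 10 0-2 | 11 2-6 | 12 6-10 | 11 10-14 | 12 14-18 |
Completion: 10=2  11=14  12=18
Waiting(10) = turnaround − burst = 2 − 2 = 0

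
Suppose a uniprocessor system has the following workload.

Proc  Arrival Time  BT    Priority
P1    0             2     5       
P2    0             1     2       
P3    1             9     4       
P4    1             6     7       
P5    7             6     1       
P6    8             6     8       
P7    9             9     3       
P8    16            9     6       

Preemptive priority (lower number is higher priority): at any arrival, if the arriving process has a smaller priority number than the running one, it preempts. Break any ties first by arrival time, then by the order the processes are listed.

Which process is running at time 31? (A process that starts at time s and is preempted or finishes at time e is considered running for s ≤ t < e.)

P8

Gantt: | P2 0-1 | P3 1-7 | P5 7-13 | P7 13-22 | P3 22-25 | P1 25-27 | P8 27-36 | P4 36-42 | P6 42-48 |
Completion: P1=27  P2=1  P3=25  P4=42  P5=13  P6=48  P7=22  P8=36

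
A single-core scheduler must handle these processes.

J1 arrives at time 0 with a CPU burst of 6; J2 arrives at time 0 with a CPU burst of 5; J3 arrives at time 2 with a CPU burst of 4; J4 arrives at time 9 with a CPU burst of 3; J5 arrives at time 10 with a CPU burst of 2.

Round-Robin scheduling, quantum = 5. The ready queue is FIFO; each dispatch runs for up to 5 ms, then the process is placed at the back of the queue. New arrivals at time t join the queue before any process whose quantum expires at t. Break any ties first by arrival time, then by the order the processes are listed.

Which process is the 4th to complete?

Gantt: | J1 0-5 | J2 5-10 | J3 10-14 | J1 14-15 | J4 15-18 | J5 18-20 |
Completion: J1=15  J2=10  J3=14  J4=18  J5=20
Turnaround (C−A): J1=15  J2=10  J3=12  J4=9  J5=10
Finish order: J2 → J3 → J1 → J4 → J5

J4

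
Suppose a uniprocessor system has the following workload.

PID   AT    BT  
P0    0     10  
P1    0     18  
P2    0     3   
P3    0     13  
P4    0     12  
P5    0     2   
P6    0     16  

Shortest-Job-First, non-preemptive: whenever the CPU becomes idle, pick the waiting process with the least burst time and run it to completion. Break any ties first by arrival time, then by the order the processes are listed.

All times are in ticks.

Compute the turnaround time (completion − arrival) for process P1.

74

Schedule: | P5 0-2 | P2 2-5 | P0 5-15 | P4 15-27 | P3 27-40 | P6 40-56 | P1 56-74 |
Completion: P0=15  P1=74  P2=5  P3=40  P4=27  P5=2  P6=56
Turnaround (C−A): P0=15  P1=74  P2=5  P3=40  P4=27  P5=2  P6=56
Turnaround(P1) = completion − arrival = 74 − 0 = 74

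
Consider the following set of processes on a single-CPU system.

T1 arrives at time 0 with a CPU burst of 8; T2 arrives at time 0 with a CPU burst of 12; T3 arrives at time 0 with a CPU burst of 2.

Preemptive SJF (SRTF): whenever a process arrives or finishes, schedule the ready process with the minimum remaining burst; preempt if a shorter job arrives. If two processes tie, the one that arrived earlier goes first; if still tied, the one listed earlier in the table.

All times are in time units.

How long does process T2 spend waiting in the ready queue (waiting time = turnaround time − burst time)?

10

Timeline: | T3 0-2 | T1 2-10 | T2 10-22 |
Completion: T1=10  T2=22  T3=2
Turnaround (C−A): T1=10  T2=22  T3=2
Waiting(T2) = turnaround − burst = 22 − 12 = 10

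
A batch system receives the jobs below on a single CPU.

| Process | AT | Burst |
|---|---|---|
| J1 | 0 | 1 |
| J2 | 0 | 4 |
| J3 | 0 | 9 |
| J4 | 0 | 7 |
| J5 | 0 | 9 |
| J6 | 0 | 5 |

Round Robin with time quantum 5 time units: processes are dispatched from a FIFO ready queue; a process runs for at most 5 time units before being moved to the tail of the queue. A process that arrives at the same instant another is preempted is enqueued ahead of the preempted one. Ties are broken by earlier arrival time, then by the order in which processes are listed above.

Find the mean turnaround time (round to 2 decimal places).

Schedule: | J1 0-1 | J2 1-5 | J3 5-10 | J4 10-15 | J5 15-20 | J6 20-25 | J3 25-29 | J4 29-31 | J5 31-35 |
Completion: J1=1  J2=5  J3=29  J4=31  J5=35  J6=25
Turnaround (C−A): J1=1  J2=5  J3=29  J4=31  J5=35  J6=25
Turnaround times: J1=1, J2=5, J3=29, J4=31, J5=35, J6=25
Average turnaround = (1+5+29+31+35+25) / 6 = 126/6 = 21.00

21.00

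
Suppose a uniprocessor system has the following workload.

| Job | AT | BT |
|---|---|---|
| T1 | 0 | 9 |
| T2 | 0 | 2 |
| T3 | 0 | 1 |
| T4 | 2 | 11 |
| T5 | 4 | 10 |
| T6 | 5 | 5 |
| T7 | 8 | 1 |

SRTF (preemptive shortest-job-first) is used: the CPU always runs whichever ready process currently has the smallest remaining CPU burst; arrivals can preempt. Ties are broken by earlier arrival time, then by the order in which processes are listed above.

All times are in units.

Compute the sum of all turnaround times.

90

Schedule: | T3 0-1 | T2 1-3 | T1 3-5 | T6 5-8 | T7 8-9 | T6 9-11 | T1 11-18 | T5 18-28 | T4 28-39 |
Completion: T1=18  T2=3  T3=1  T4=39  T5=28  T6=11  T7=9
Turnaround (C−A): T1=18  T2=3  T3=1  T4=37  T5=24  T6=6  T7=1
Turnaround = completion − arrival: T1=18, T2=3, T3=1, T4=37, T5=24, T6=6, T7=1
Total turnaround = 18 + 3 + 1 + 37 + 24 + 6 + 1 = 90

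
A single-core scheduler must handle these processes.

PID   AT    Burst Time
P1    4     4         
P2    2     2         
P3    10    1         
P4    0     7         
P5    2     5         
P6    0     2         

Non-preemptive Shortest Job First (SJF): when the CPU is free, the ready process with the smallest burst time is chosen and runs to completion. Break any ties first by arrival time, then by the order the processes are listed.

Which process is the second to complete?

P2

Gantt: | P6 0-2 | P2 2-4 | P1 4-8 | P5 8-13 | P3 13-14 | P4 14-21 |
Completion: P1=8  P2=4  P3=14  P4=21  P5=13  P6=2
Finish order: P6 → P2 → P1 → P5 → P3 → P4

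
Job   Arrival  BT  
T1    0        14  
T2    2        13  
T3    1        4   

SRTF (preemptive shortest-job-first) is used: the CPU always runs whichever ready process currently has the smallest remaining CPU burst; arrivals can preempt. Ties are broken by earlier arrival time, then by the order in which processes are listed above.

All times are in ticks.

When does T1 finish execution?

Timeline: | T1 0-1 | T3 1-5 | T1 5-18 | T2 18-31 |
Completion: T1=18  T2=31  T3=5
Turnaround (C−A): T1=18  T2=29  T3=4

18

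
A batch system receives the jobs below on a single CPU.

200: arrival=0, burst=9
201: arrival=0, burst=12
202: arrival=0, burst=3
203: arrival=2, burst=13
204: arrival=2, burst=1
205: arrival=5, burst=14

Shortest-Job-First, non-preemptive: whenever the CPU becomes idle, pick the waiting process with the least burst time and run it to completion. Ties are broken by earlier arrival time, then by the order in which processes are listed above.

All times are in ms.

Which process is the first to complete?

Timeline: | 202 0-3 | 204 3-4 | 200 4-13 | 201 13-25 | 203 25-38 | 205 38-52 |
Completion: 200=13  201=25  202=3  203=38  204=4  205=52
Turnaround (C−A): 200=13  201=25  202=3  203=36  204=2  205=47
Finish order: 202 → 204 → 200 → 201 → 203 → 205

202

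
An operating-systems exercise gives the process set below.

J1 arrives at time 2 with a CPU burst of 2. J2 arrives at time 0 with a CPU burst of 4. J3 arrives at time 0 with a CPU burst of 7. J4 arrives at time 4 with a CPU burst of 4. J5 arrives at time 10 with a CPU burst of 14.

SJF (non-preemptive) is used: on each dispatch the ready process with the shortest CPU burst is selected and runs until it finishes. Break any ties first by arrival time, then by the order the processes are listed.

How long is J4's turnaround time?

6

Schedule: | J2 0-4 | J1 4-6 | J4 6-10 | J3 10-17 | J5 17-31 |
Completion: J1=6  J2=4  J3=17  J4=10  J5=31
Turnaround (C−A): J1=4  J2=4  J3=17  J4=6  J5=21
Turnaround(J4) = completion − arrival = 10 − 4 = 6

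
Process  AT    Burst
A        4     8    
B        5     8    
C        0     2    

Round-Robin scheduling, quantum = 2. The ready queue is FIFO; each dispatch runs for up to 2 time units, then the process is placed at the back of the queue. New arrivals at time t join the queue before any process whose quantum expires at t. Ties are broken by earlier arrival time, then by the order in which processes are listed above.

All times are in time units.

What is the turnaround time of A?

14

Gantt: | C 0-2 | idle 2-4 | A 4-6 | B 6-8 | A 8-10 | B 10-12 | A 12-14 | B 14-16 | A 16-18 | B 18-20 |
Completion: A=18  B=20  C=2
Turnaround (C−A): A=14  B=15  C=2
Turnaround(A) = completion − arrival = 18 − 4 = 14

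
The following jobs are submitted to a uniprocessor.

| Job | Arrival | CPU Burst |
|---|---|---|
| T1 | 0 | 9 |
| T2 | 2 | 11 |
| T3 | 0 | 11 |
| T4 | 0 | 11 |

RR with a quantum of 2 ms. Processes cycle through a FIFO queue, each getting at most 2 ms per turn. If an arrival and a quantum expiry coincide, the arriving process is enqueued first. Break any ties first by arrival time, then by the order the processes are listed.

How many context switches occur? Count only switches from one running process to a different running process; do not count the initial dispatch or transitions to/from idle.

Schedule: | T1 0-2 | T3 2-4 | T4 4-6 | T2 6-8 | T1 8-10 | T3 10-12 | T4 12-14 | T2 14-16 | T1 16-18 | T3 18-20 | T4 20-22 | T2 22-24 | T1 24-26 | T3 26-28 | T4 28-30 | T2 30-32 | T1 32-33 | T3 33-35 | T4 35-37 | T2 37-39 | T3 39-40 | T4 40-41 | T2 41-42 |
Completion: T1=33  T2=42  T3=40  T4=41
Turnaround (C−A): T1=33  T2=40  T3=40  T4=41

22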